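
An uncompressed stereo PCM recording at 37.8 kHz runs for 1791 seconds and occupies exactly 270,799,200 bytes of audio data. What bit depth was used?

16 bits

Bytes per sample = 270,799,200 / (37,800 × 1,791 × 2) = 270,799,200 / 135,399,600 = 2.
Bit depth = 2 × 8 = 16 bits.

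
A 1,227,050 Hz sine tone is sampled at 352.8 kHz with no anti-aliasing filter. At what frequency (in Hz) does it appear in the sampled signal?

168,650 Hz

Nyquist = 352,800/2 = 176,400 Hz; 1,227,050 Hz exceeds it.
Alias = |1,227,050 − 3×352,800| = |1,227,050 − 1,058,400| = 168,650 Hz.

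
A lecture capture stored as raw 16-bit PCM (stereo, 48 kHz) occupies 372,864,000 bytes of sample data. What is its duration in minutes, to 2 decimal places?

32.37 minutes

Byte rate = 48,000 × 2 × 2 = 192,000 bytes/s.
Duration = 372,864,000 / 192,000 = 1,942 s.
1,942 s / 60 = 32.37 minutes.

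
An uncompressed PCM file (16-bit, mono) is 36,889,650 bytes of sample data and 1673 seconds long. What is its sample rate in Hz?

11,025 Hz

Bytes = sample_rate × seconds × bytes_per_sample × channels.
sample_rate = 36,889,650 / (1,673 × 2 × 1) = 36,889,650 / 3,346 = 11,025 Hz.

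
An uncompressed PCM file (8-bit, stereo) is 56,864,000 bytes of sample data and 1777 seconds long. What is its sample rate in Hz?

Bytes = sample_rate × seconds × bytes_per_sample × channels.
sample_rate = 56,864,000 / (1,777 × 1 × 2) = 56,864,000 / 3,554 = 16,000 Hz.

16,000 Hz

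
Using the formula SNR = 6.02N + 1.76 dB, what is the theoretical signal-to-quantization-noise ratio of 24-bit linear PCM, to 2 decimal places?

146.24 dB

6.02 × 24 + 1.76 = 146.24 dB.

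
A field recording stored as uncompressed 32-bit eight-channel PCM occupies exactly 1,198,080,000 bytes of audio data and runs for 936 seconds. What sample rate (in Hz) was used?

Bytes = sample_rate × seconds × bytes_per_sample × channels.
sample_rate = 1,198,080,000 / (936 × 4 × 8) = 1,198,080,000 / 29,952 = 40,000 Hz.

40,000 Hz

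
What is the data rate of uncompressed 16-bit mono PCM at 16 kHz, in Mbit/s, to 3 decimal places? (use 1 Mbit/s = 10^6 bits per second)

0.256 Mbit/s

Bit rate = 16,000 × 16 × 1 = 256,000 bits/s.
= 0.256 Mbit/s.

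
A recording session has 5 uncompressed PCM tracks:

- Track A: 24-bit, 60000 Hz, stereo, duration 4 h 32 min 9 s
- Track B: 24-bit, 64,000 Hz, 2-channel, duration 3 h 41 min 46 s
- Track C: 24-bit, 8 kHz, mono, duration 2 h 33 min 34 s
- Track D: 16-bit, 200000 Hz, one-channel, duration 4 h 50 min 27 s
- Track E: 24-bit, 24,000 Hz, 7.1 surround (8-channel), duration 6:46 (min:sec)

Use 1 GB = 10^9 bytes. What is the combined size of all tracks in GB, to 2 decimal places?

Track A: 4 h 32 min 9 s = 16,329 s; 60,000 × 16,329 × 3 × 2 = 5,878,440,000 bytes.
Track B: 3 h 41 min 46 s = 13,306 s; 64,000 × 13,306 × 3 × 2 = 5,109,504,000 bytes.
Track C: 2 h 33 min 34 s = 9,214 s; 8,000 × 9,214 × 3 × 1 = 221,136,000 bytes.
Track D: 4 h 50 min 27 s = 17,427 s; 200,000 × 17,427 × 2 × 1 = 6,970,800,000 bytes.
Track E: 6:46 (min:sec) = 406 s; 24,000 × 406 × 3 × 8 = 233,856,000 bytes.
Total = 18,413,736,000 bytes = 18.41 GB.

18.41 GB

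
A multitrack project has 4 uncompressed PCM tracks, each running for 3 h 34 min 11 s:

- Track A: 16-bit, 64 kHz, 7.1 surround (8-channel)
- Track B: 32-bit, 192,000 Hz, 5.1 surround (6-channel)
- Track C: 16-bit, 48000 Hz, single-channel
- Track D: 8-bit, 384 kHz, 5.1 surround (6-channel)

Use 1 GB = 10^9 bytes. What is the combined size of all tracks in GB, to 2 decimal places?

3 h 34 min 11 s = 12,851 s.
Track A: 64,000 × 12,851 × 2 × 8 = 13,159,424,000 bytes.
Track B: 192,000 × 12,851 × 4 × 6 = 59,217,408,000 bytes.
Track C: 48,000 × 12,851 × 2 × 1 = 1,233,696,000 bytes.
Track D: 384,000 × 12,851 × 1 × 6 = 29,608,704,000 bytes.
Total = 103,219,232,000 bytes = 103.22 GB.

103.22 GB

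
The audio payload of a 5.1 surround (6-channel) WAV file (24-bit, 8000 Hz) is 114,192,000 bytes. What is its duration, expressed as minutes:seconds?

13:13

Byte rate = 8,000 × 3 × 6 = 144,000 bytes/s.
Duration = 114,192,000 / 144,000 = 793 s.
793 s = 13:13.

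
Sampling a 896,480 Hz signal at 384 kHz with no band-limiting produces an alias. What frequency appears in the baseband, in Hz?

Nyquist = 384,000/2 = 192,000 Hz; 896,480 Hz exceeds it.
Alias = |896,480 − 2×384,000| = |896,480 − 768,000| = 128,480 Hz.

128,480 Hz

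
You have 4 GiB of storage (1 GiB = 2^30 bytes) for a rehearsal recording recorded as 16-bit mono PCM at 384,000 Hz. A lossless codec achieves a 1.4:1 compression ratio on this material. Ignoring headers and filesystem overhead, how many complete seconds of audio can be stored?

7,829 seconds

Uncompressed byte rate = 384,000 × 2 × 1 = 768,000 bytes/s.
After 1.4:1 compression, effective rate ≈ 548571.43 bytes/s.
Capacity = 4 × 1,073,741,824 = 4,294,967,296 bytes.
4,294,967,296 / effective rate ≈ 7829.37 s → 7,829 seconds.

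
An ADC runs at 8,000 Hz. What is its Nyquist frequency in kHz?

4 kHz

Nyquist frequency = sample rate / 2 = 8,000 / 2 = 4 kHz.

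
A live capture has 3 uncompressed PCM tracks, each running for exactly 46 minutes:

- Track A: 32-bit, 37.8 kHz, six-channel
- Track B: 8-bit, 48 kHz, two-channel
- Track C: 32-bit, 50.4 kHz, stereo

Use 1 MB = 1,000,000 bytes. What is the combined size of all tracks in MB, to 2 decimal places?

3881.66 MB

exactly 46 minutes = 2,760 s.
Track A: 37,800 × 2,760 × 4 × 6 = 2,503,872,000 bytes.
Track B: 48,000 × 2,760 × 1 × 2 = 264,960,000 bytes.
Track C: 50,400 × 2,760 × 4 × 2 = 1,112,832,000 bytes.
Total = 3,881,664,000 bytes = 3881.66 MB.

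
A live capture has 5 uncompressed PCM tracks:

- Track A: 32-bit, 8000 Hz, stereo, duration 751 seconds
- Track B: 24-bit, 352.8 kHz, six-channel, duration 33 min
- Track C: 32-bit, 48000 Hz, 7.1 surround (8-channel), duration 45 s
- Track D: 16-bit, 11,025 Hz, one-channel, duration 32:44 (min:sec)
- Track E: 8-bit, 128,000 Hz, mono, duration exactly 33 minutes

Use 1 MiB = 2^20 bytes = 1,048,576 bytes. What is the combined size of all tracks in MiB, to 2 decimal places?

Track A: 8,000 × 751 × 4 × 2 = 48,064,000 bytes.
Track B: 33 min = 1,980 s; 352,800 × 1,980 × 3 × 6 = 12,573,792,000 bytes.
Track C: 48,000 × 45 × 4 × 8 = 69,120,000 bytes.
Track D: 32:44 (min:sec) = 1,964 s; 11,025 × 1,964 × 2 × 1 = 43,306,200 bytes.
Track E: exactly 33 minutes = 1,980 s; 128,000 × 1,980 × 1 × 1 = 253,440,000 bytes.
Total = 12,987,722,200 bytes = 12386.06 MiB.

12386.06 MiB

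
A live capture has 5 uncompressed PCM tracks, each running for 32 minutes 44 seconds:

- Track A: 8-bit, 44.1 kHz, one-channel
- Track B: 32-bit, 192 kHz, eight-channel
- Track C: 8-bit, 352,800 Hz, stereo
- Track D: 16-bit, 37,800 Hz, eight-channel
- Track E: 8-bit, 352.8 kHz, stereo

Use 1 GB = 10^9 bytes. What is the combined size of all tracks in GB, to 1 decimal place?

16.1 GB

32 minutes 44 seconds = 1,964 s.
Track A: 44,100 × 1,964 × 1 × 1 = 86,612,400 bytes.
Track B: 192,000 × 1,964 × 4 × 8 = 12,066,816,000 bytes.
Track C: 352,800 × 1,964 × 1 × 2 = 1,385,798,400 bytes.
Track D: 37,800 × 1,964 × 2 × 8 = 1,187,827,200 bytes.
Track E: 352,800 × 1,964 × 1 × 2 = 1,385,798,400 bytes.
Total = 16,112,852,400 bytes = 16.1 GB.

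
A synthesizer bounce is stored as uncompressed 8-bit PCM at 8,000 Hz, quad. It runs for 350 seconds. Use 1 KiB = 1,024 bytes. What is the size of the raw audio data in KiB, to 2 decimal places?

Bytes = 8,000 samples/s × 350 s × 1 bytes/sample × 4 ch = 11,200,000 bytes.
11,200,000 / 1,024 = 10937.50 KiB.

10937.50 KiB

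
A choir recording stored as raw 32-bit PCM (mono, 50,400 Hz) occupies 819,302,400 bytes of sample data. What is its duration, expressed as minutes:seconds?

67:44

Byte rate = 50,400 × 4 × 1 = 201,600 bytes/s.
Duration = 819,302,400 / 201,600 = 4,064 s.
4,064 s = 67:44.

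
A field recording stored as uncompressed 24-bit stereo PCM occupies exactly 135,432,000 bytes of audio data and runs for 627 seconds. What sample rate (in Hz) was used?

Bytes = sample_rate × seconds × bytes_per_sample × channels.
sample_rate = 135,432,000 / (627 × 3 × 2) = 135,432,000 / 3,762 = 36,000 Hz.

36,000 Hz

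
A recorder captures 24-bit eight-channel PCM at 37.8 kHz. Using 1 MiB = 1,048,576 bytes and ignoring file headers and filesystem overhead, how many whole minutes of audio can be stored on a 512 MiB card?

Uncompressed byte rate = 37,800 × 3 × 8 = 907,200 bytes/s.
Capacity = 512 × 1,048,576 = 536,870,912 bytes.
536,870,912 / 907,200 ≈ 591.79 s → 9 minutes.

9 minutes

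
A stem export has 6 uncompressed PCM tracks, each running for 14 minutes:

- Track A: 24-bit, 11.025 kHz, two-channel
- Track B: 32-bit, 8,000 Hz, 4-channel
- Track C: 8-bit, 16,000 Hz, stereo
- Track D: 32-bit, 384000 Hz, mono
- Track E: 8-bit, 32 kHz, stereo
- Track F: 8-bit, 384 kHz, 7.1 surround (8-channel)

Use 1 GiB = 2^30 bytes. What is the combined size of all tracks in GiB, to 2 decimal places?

14 minutes = 840 s.
Track A: 11,025 × 840 × 3 × 2 = 55,566,000 bytes.
Track B: 8,000 × 840 × 4 × 4 = 107,520,000 bytes.
Track C: 16,000 × 840 × 1 × 2 = 26,880,000 bytes.
Track D: 384,000 × 840 × 4 × 1 = 1,290,240,000 bytes.
Track E: 32,000 × 840 × 1 × 2 = 53,760,000 bytes.
Track F: 384,000 × 840 × 1 × 8 = 2,580,480,000 bytes.
Total = 4,114,446,000 bytes = 3.83 GiB.

3.83 GiB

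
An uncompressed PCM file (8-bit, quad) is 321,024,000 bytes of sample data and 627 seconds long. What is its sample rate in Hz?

128,000 Hz

Bytes = sample_rate × seconds × bytes_per_sample × channels.
sample_rate = 321,024,000 / (627 × 1 × 4) = 321,024,000 / 2,508 = 128,000 Hz.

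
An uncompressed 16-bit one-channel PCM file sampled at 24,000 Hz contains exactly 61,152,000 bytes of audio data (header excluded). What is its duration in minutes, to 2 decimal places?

21.23 minutes

Byte rate = 24,000 × 2 × 1 = 48,000 bytes/s.
Duration = 61,152,000 / 48,000 = 1,274 s.
1,274 s / 60 = 21.23 minutes.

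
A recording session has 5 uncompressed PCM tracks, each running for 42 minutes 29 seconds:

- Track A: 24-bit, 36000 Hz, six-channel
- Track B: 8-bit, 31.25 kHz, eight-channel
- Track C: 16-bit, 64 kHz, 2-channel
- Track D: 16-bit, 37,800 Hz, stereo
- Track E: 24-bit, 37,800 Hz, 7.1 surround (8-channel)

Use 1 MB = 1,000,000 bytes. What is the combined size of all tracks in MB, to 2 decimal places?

42 minutes 29 seconds = 2,549 s.
Track A: 36,000 × 2,549 × 3 × 6 = 1,651,752,000 bytes.
Track B: 31,250 × 2,549 × 1 × 8 = 637,250,000 bytes.
Track C: 64,000 × 2,549 × 2 × 2 = 652,544,000 bytes.
Track D: 37,800 × 2,549 × 2 × 2 = 385,408,800 bytes.
Track E: 37,800 × 2,549 × 3 × 8 = 2,312,452,800 bytes.
Total = 5,639,407,600 bytes = 5639.41 MB.

5639.41 MB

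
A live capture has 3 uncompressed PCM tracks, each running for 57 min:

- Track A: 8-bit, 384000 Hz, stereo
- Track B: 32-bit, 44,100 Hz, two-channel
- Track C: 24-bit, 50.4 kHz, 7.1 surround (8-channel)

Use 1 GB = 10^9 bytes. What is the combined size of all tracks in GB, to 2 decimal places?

7.97 GB

57 min = 3,420 s.
Track A: 384,000 × 3,420 × 1 × 2 = 2,626,560,000 bytes.
Track B: 44,100 × 3,420 × 4 × 2 = 1,206,576,000 bytes.
Track C: 50,400 × 3,420 × 3 × 8 = 4,136,832,000 bytes.
Total = 7,969,968,000 bytes = 7.97 GB.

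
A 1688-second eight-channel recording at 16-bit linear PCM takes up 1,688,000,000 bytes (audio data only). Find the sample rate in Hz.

62,500 Hz

Bytes = sample_rate × seconds × bytes_per_sample × channels.
sample_rate = 1,688,000,000 / (1,688 × 2 × 8) = 1,688,000,000 / 27,008 = 62,500 Hz.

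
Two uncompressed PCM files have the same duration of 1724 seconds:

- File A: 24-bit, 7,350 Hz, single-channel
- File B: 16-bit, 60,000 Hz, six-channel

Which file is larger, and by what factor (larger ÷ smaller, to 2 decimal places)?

File B, by a factor of 32.65

File A: 7,350 × 3 × 1 = 22,050 bytes/s.
File B: 60,000 × 2 × 6 = 720,000 bytes/s.
File B is larger; ratio = 1,241,280,000 / 38,014,200 = 32.65.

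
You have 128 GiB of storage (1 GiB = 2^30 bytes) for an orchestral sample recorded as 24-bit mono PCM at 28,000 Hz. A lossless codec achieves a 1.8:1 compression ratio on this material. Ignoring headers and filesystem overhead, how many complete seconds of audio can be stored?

2,945,120 seconds

Uncompressed byte rate = 28,000 × 3 × 1 = 84,000 bytes/s.
After 1.8:1 compression, effective rate ≈ 46666.67 bytes/s.
Capacity = 128 × 1,073,741,824 = 137,438,953,472 bytes.
137,438,953,472 / effective rate ≈ 2945120.43 s → 2,945,120 seconds.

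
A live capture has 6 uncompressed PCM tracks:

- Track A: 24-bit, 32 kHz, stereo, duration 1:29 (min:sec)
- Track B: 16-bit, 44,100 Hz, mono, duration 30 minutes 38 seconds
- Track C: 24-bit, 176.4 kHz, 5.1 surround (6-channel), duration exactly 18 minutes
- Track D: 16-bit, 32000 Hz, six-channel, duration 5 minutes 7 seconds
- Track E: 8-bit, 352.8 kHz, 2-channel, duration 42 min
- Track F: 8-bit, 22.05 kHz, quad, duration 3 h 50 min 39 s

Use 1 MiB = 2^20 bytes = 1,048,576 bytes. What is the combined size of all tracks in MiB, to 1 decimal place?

Track A: 1:29 (min:sec) = 89 s; 32,000 × 89 × 3 × 2 = 17,088,000 bytes.
Track B: 30 minutes 38 seconds = 1,838 s; 44,100 × 1,838 × 2 × 1 = 162,111,600 bytes.
Track C: exactly 18 minutes = 1,080 s; 176,400 × 1,080 × 3 × 6 = 3,429,216,000 bytes.
Track D: 5 minutes 7 seconds = 307 s; 32,000 × 307 × 2 × 6 = 117,888,000 bytes.
Track E: 42 min = 2,520 s; 352,800 × 2,520 × 1 × 2 = 1,778,112,000 bytes.
Track F: 3 h 50 min 39 s = 13,839 s; 22,050 × 13,839 × 1 × 4 = 1,220,599,800 bytes.
Total = 6,725,015,400 bytes = 6413.5 MiB.

6413.5 MiB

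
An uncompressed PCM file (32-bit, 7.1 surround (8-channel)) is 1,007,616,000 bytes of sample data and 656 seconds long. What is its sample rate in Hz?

Bytes = sample_rate × seconds × bytes_per_sample × channels.
sample_rate = 1,007,616,000 / (656 × 4 × 8) = 1,007,616,000 / 20,992 = 48,000 Hz.

48,000 Hz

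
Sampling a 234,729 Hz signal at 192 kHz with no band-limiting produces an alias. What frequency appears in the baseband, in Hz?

42,729 Hz

Nyquist = 192,000/2 = 96,000 Hz; 234,729 Hz exceeds it.
Alias = |234,729 − 1×192,000| = |234,729 − 192,000| = 42,729 Hz.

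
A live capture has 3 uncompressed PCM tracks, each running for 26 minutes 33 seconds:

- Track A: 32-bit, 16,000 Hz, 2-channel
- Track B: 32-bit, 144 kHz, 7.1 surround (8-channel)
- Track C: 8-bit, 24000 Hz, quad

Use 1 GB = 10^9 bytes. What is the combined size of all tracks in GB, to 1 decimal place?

26 minutes 33 seconds = 1,593 s.
Track A: 16,000 × 1,593 × 4 × 2 = 203,904,000 bytes.
Track B: 144,000 × 1,593 × 4 × 8 = 7,340,544,000 bytes.
Track C: 24,000 × 1,593 × 1 × 4 = 152,928,000 bytes.
Total = 7,697,376,000 bytes = 7.7 GB.

7.7 GB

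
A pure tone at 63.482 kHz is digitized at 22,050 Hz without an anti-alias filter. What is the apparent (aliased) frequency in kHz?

Nyquist = 22,050/2 = 11,025 Hz; 63,482 Hz exceeds it.
Alias = |63,482 − 3×22,050| = |63,482 − 66,150| = 2,668 Hz = 2.668 kHz.

2.668 kHz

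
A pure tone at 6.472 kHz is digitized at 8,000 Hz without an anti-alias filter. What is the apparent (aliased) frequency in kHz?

1.528 kHz

Nyquist = 8,000/2 = 4,000 Hz; 6,472 Hz exceeds it.
Alias = |6,472 − 1×8,000| = |6,472 − 8,000| = 1,528 Hz = 1.528 kHz.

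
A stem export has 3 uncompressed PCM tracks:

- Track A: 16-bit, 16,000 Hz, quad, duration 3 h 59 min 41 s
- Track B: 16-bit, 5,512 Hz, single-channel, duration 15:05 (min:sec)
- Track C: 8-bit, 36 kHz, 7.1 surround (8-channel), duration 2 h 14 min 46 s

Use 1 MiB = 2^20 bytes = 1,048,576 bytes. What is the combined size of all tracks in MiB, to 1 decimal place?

Track A: 3 h 59 min 41 s = 14,381 s; 16,000 × 14,381 × 2 × 4 = 1,840,768,000 bytes.
Track B: 15:05 (min:sec) = 905 s; 5,512 × 905 × 2 × 1 = 9,976,720 bytes.
Track C: 2 h 14 min 46 s = 8,086 s; 36,000 × 8,086 × 1 × 8 = 2,328,768,000 bytes.
Total = 4,179,512,720 bytes = 3985.9 MiB.

3985.9 MiB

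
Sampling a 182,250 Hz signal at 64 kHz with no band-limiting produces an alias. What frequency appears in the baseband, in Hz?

9,750 Hz

Nyquist = 64,000/2 = 32,000 Hz; 182,250 Hz exceeds it.
Alias = |182,250 − 3×64,000| = |182,250 − 192,000| = 9,750 Hz.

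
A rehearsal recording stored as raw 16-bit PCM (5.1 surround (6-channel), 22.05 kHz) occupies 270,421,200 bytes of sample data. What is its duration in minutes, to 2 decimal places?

17.03 minutes

Byte rate = 22,050 × 2 × 6 = 264,600 bytes/s.
Duration = 270,421,200 / 264,600 = 1,022 s.
1,022 s / 60 = 17.03 minutes.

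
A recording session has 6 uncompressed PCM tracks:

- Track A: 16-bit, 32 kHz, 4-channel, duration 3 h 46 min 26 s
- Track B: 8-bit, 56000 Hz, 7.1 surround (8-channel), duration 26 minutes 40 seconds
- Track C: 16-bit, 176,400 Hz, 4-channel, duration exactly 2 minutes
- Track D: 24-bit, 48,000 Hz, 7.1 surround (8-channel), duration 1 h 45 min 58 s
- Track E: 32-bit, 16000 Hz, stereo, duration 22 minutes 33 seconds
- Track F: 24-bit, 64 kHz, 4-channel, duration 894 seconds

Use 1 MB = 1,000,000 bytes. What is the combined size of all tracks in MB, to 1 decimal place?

12548.4 MB

Track A: 3 h 46 min 26 s = 13,586 s; 32,000 × 13,586 × 2 × 4 = 3,478,016,000 bytes.
Track B: 26 minutes 40 seconds = 1,600 s; 56,000 × 1,600 × 1 × 8 = 716,800,000 bytes.
Track C: exactly 2 minutes = 120 s; 176,400 × 120 × 2 × 4 = 169,344,000 bytes.
Track D: 1 h 45 min 58 s = 6,358 s; 48,000 × 6,358 × 3 × 8 = 7,324,416,000 bytes.
Track E: 22 minutes 33 seconds = 1,353 s; 16,000 × 1,353 × 4 × 2 = 173,184,000 bytes.
Track F: 64,000 × 894 × 3 × 4 = 686,592,000 bytes.
Total = 12,548,352,000 bytes = 12548.4 MB.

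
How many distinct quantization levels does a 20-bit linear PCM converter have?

2^20 = 1,048,576.

1,048,576 levels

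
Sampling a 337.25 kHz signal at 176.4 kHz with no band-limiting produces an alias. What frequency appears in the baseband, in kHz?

15.55 kHz

Nyquist = 176,400/2 = 88,200 Hz; 337,250 Hz exceeds it.
Alias = |337,250 − 2×176,400| = |337,250 − 352,800| = 15,550 Hz = 15.55 kHz.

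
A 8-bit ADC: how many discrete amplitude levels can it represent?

2^8 = 256.

256 levels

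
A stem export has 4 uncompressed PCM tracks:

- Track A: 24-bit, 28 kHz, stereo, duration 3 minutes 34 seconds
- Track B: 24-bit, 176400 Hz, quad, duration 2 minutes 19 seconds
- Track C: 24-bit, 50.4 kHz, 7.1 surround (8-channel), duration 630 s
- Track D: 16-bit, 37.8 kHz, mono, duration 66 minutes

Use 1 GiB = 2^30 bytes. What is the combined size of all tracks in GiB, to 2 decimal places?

Track A: 3 minutes 34 seconds = 214 s; 28,000 × 214 × 3 × 2 = 35,952,000 bytes.
Track B: 2 minutes 19 seconds = 139 s; 176,400 × 139 × 3 × 4 = 294,235,200 bytes.
Track C: 50,400 × 630 × 3 × 8 = 762,048,000 bytes.
Track D: 66 minutes = 3,960 s; 37,800 × 3,960 × 2 × 1 = 299,376,000 bytes.
Total = 1,391,611,200 bytes = 1.30 GiB.

1.30 GiB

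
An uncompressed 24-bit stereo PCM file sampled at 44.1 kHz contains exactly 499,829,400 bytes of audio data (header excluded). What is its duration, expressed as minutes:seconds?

31:29

Byte rate = 44,100 × 3 × 2 = 264,600 bytes/s.
Duration = 499,829,400 / 264,600 = 1,889 s.
1,889 s = 31:29.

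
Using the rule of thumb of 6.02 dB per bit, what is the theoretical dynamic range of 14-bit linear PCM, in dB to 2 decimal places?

14 × 6.02 = 84.28 dB.

84.28 dB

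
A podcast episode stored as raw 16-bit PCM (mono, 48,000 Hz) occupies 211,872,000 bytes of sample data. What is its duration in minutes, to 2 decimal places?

36.78 minutes

Byte rate = 48,000 × 2 × 1 = 96,000 bytes/s.
Duration = 211,872,000 / 96,000 = 2,207 s.
2,207 s / 60 = 36.78 minutes.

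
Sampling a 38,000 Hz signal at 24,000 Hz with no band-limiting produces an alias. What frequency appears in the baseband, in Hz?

Nyquist = 24,000/2 = 12,000 Hz; 38,000 Hz exceeds it.
Alias = |38,000 − 2×24,000| = |38,000 − 48,000| = 10,000 Hz.

10,000 Hz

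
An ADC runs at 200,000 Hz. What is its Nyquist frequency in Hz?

Nyquist frequency = sample rate / 2 = 200,000 / 2 = 100,000 Hz.

100,000 Hz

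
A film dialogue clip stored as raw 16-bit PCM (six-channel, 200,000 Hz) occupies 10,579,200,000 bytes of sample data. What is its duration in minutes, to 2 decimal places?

Byte rate = 200,000 × 2 × 6 = 2,400,000 bytes/s.
Duration = 10,579,200,000 / 2,400,000 = 4,408 s.
4,408 s / 60 = 73.47 minutes.

73.47 minutes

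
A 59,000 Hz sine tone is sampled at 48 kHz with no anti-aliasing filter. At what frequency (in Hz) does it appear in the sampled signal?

11,000 Hz

Nyquist = 48,000/2 = 24,000 Hz; 59,000 Hz exceeds it.
Alias = |59,000 − 1×48,000| = |59,000 − 48,000| = 11,000 Hz.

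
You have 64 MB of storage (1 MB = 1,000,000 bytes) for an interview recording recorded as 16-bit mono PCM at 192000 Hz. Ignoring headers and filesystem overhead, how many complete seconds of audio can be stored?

166 seconds

Uncompressed byte rate = 192,000 × 2 × 1 = 384,000 bytes/s.
Capacity = 64 × 1,000,000 = 64,000,000 bytes.
64,000,000 / 384,000 ≈ 166.67 s → 166 seconds.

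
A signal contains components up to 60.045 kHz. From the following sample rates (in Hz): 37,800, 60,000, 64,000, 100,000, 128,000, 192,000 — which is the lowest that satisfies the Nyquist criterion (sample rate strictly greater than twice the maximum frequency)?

Need sample rate > 2 × 60,045 = 120,090 Hz.
Lowest listed rate above 120,090 Hz is 128,000 Hz.

128,000 Hz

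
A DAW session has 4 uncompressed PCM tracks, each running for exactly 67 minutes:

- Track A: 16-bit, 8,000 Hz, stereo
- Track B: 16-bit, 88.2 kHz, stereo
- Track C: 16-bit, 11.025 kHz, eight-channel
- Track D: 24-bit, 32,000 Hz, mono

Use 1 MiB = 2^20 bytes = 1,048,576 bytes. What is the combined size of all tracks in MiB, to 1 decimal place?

2519.6 MiB

exactly 67 minutes = 4,020 s.
Track A: 8,000 × 4,020 × 2 × 2 = 128,640,000 bytes.
Track B: 88,200 × 4,020 × 2 × 2 = 1,418,256,000 bytes.
Track C: 11,025 × 4,020 × 2 × 8 = 709,128,000 bytes.
Track D: 32,000 × 4,020 × 3 × 1 = 385,920,000 bytes.
Total = 2,641,944,000 bytes = 2519.6 MiB.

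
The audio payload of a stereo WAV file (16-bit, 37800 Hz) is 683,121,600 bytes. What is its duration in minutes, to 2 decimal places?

75.30 minutes

Byte rate = 37,800 × 2 × 2 = 151,200 bytes/s.
Duration = 683,121,600 / 151,200 = 4,518 s.
4,518 s / 60 = 75.30 minutes.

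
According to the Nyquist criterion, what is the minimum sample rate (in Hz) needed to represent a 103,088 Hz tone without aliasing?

206,176 Hz

Minimum sample rate = 2 × 103,088 Hz = 206,176 Hz.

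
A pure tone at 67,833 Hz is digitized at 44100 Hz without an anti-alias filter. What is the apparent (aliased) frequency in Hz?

Nyquist = 44,100/2 = 22,050 Hz; 67,833 Hz exceeds it.
Alias = |67,833 − 2×44,100| = |67,833 − 88,200| = 20,367 Hz.

20,367 Hz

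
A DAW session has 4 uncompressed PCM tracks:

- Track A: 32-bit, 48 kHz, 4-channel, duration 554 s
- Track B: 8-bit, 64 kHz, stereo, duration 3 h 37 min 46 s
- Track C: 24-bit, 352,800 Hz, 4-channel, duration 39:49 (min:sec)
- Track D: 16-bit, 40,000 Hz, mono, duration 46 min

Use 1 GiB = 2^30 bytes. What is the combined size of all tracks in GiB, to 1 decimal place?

11.6 GiB

Track A: 48,000 × 554 × 4 × 4 = 425,472,000 bytes.
Track B: 3 h 37 min 46 s = 13,066 s; 64,000 × 13,066 × 1 × 2 = 1,672,448,000 bytes.
Track C: 39:49 (min:sec) = 2,389 s; 352,800 × 2,389 × 3 × 4 = 10,114,070,400 bytes.
Track D: 46 min = 2,760 s; 40,000 × 2,760 × 2 × 1 = 220,800,000 bytes.
Total = 12,432,790,400 bytes = 11.6 GiB.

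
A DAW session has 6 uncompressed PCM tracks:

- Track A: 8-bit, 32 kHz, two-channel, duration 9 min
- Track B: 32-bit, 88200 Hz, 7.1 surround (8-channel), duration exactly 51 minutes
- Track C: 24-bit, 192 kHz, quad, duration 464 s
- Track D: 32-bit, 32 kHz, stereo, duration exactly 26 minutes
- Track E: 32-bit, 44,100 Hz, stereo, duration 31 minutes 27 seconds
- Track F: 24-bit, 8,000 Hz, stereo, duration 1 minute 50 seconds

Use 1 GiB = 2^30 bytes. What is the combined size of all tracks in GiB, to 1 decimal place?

10.1 GiB

Track A: 9 min = 540 s; 32,000 × 540 × 1 × 2 = 34,560,000 bytes.
Track B: exactly 51 minutes = 3,060 s; 88,200 × 3,060 × 4 × 8 = 8,636,544,000 bytes.
Track C: 192,000 × 464 × 3 × 4 = 1,069,056,000 bytes.
Track D: exactly 26 minutes = 1,560 s; 32,000 × 1,560 × 4 × 2 = 399,360,000 bytes.
Track E: 31 minutes 27 seconds = 1,887 s; 44,100 × 1,887 × 4 × 2 = 665,733,600 bytes.
Track F: 1 minute 50 seconds = 110 s; 8,000 × 110 × 3 × 2 = 5,280,000 bytes.
Total = 10,810,533,600 bytes = 10.1 GiB.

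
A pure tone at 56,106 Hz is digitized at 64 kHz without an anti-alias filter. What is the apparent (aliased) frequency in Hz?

Nyquist = 64,000/2 = 32,000 Hz; 56,106 Hz exceeds it.
Alias = |56,106 − 1×64,000| = |56,106 − 64,000| = 7,894 Hz.

7,894 Hz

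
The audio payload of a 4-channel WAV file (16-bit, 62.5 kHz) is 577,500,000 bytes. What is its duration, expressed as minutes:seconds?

Byte rate = 62,500 × 2 × 4 = 500,000 bytes/s.
Duration = 577,500,000 / 500,000 = 1,155 s.
1,155 s = 19:15.

19:15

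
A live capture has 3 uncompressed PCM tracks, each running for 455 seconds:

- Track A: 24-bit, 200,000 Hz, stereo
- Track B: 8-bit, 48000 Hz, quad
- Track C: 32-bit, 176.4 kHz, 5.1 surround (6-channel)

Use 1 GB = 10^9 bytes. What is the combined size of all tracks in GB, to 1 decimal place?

2.6 GB

Track A: 200,000 × 455 × 3 × 2 = 546,000,000 bytes.
Track B: 48,000 × 455 × 1 × 4 = 87,360,000 bytes.
Track C: 176,400 × 455 × 4 × 6 = 1,926,288,000 bytes.
Total = 2,559,648,000 bytes = 2.6 GB.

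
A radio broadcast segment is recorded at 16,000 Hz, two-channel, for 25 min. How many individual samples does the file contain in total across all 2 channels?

48,000,000 samples

25 min = 1,500 s.
16,000 × 1,500 s × 2 ch = 48,000,000 samples.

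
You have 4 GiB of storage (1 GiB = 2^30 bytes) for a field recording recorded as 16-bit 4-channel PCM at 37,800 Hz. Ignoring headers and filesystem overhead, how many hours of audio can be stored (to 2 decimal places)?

3.95 hours

Uncompressed byte rate = 37,800 × 2 × 4 = 302,400 bytes/s.
Capacity = 4 × 1,073,741,824 = 4,294,967,296 bytes.
4,294,967,296 / 302,400 ≈ 14202.93 s → 3.95 hours.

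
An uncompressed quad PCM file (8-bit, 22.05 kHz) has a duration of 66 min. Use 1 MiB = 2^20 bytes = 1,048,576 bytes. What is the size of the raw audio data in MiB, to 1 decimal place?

333.1 MiB

Duration = 66 min = 3,960 s.
Bytes = 22,050 samples/s × 3,960 s × 1 bytes/sample × 4 ch = 349,272,000 bytes.
349,272,000 / 1,048,576 = 333.1 MiB.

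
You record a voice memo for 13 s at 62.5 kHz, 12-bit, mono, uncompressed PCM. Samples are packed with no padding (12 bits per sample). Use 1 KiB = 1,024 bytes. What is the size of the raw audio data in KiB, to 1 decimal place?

Bits = 62,500 × 13 × 12 × 1 = 9,750,000 bits = 1,218,750 bytes.
1,218,750 / 1,024 = 1190.2 KiB.

1190.2 KiB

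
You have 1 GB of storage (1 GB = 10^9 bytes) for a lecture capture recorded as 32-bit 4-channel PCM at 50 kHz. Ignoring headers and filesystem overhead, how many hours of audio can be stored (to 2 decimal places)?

Uncompressed byte rate = 50,000 × 4 × 4 = 800,000 bytes/s.
Capacity = 1 × 1,000,000,000 = 1,000,000,000 bytes.
1,000,000,000 / 800,000 ≈ 1250 s → 0.35 hours.

0.35 hours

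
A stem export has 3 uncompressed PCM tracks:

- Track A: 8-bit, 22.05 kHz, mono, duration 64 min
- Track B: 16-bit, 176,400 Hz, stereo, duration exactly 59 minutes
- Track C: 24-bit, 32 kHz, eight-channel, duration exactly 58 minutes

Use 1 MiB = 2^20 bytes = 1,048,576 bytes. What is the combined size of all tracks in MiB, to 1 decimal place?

Track A: 64 min = 3,840 s; 22,050 × 3,840 × 1 × 1 = 84,672,000 bytes.
Track B: exactly 59 minutes = 3,540 s; 176,400 × 3,540 × 2 × 2 = 2,497,824,000 bytes.
Track C: exactly 58 minutes = 3,480 s; 32,000 × 3,480 × 3 × 8 = 2,672,640,000 bytes.
Total = 5,255,136,000 bytes = 5011.7 MiB.

5011.7 MiB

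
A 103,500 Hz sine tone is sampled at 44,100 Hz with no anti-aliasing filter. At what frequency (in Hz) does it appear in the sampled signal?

15,300 Hz

Nyquist = 44,100/2 = 22,050 Hz; 103,500 Hz exceeds it.
Alias = |103,500 − 2×44,100| = |103,500 − 88,200| = 15,300 Hz.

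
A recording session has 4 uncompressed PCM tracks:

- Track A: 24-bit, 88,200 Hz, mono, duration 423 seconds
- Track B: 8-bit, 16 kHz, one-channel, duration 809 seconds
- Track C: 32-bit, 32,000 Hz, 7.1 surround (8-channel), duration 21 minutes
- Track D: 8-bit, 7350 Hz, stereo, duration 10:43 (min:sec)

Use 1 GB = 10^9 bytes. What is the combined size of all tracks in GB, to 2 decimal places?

1.42 GB

Track A: 88,200 × 423 × 3 × 1 = 111,925,800 bytes.
Track B: 16,000 × 809 × 1 × 1 = 12,944,000 bytes.
Track C: 21 minutes = 1,260 s; 32,000 × 1,260 × 4 × 8 = 1,290,240,000 bytes.
Track D: 10:43 (min:sec) = 643 s; 7,350 × 643 × 1 × 2 = 9,452,100 bytes.
Total = 1,424,561,900 bytes = 1.42 GB.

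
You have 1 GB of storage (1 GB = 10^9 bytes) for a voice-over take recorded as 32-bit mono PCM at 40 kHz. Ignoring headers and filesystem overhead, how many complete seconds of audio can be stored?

Uncompressed byte rate = 40,000 × 4 × 1 = 160,000 bytes/s.
Capacity = 1 × 1,000,000,000 = 1,000,000,000 bytes.
1,000,000,000 / 160,000 ≈ 6250 s → 6,250 seconds.

6,250 seconds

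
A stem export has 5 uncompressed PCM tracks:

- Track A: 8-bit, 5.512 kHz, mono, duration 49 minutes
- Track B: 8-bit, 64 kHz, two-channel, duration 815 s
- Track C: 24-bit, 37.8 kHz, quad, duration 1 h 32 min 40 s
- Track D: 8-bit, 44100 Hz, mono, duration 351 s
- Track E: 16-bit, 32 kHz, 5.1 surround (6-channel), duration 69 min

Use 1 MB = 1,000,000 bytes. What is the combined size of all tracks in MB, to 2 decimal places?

Track A: 49 minutes = 2,940 s; 5,512 × 2,940 × 1 × 1 = 16,205,280 bytes.
Track B: 64,000 × 815 × 1 × 2 = 104,320,000 bytes.
Track C: 1 h 32 min 40 s = 5,560 s; 37,800 × 5,560 × 3 × 4 = 2,522,016,000 bytes.
Track D: 44,100 × 351 × 1 × 1 = 15,479,100 bytes.
Track E: 69 min = 4,140 s; 32,000 × 4,140 × 2 × 6 = 1,589,760,000 bytes.
Total = 4,247,780,380 bytes = 4247.78 MB.

4247.78 MB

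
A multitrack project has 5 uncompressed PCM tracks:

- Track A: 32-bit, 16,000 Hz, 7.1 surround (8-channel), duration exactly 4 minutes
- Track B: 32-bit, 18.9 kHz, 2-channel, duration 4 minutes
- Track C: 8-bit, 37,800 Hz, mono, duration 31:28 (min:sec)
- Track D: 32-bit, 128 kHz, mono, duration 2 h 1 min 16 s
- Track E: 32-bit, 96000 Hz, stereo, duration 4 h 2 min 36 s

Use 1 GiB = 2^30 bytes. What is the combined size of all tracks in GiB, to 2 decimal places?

14.10 GiB

Track A: exactly 4 minutes = 240 s; 16,000 × 240 × 4 × 8 = 122,880,000 bytes.
Track B: 4 minutes = 240 s; 18,900 × 240 × 4 × 2 = 36,288,000 bytes.
Track C: 31:28 (min:sec) = 1,888 s; 37,800 × 1,888 × 1 × 1 = 71,366,400 bytes.
Track D: 2 h 1 min 16 s = 7,276 s; 128,000 × 7,276 × 4 × 1 = 3,725,312,000 bytes.
Track E: 4 h 2 min 36 s = 14,556 s; 96,000 × 14,556 × 4 × 2 = 11,179,008,000 bytes.
Total = 15,134,854,400 bytes = 14.10 GiB.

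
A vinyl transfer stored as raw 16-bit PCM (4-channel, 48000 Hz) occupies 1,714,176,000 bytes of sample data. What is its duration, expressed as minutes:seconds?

Byte rate = 48,000 × 2 × 4 = 384,000 bytes/s.
Duration = 1,714,176,000 / 384,000 = 4,464 s.
4,464 s = 74:24.

74:24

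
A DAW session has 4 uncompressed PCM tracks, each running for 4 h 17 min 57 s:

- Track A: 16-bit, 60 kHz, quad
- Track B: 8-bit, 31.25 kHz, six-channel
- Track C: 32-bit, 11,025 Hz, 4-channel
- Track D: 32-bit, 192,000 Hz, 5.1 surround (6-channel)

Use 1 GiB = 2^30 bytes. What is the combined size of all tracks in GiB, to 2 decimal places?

78.58 GiB

4 h 17 min 57 s = 15,477 s.
Track A: 60,000 × 15,477 × 2 × 4 = 7,428,960,000 bytes.
Track B: 31,250 × 15,477 × 1 × 6 = 2,901,937,500 bytes.
Track C: 11,025 × 15,477 × 4 × 4 = 2,730,142,800 bytes.
Track D: 192,000 × 15,477 × 4 × 6 = 71,318,016,000 bytes.
Total = 84,379,056,300 bytes = 78.58 GiB.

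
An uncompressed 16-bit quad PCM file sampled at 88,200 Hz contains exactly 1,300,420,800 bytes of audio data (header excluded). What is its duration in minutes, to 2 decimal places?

Byte rate = 88,200 × 2 × 4 = 705,600 bytes/s.
Duration = 1,300,420,800 / 705,600 = 1,843 s.
1,843 s / 60 = 30.72 minutes.

30.72 minutes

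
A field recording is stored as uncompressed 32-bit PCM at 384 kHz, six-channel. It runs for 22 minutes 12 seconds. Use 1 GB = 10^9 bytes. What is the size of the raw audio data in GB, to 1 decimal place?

Duration = 22 minutes 12 seconds = 1,332 s.
Bytes = 384,000 samples/s × 1,332 s × 4 bytes/sample × 6 ch = 12,275,712,000 bytes.
12,275,712,000 / 1,000,000,000 = 12.3 GB.

12.3 GB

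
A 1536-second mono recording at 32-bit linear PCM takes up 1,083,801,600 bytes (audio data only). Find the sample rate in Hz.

176,400 Hz

Bytes = sample_rate × seconds × bytes_per_sample × channels.
sample_rate = 1,083,801,600 / (1,536 × 4 × 1) = 1,083,801,600 / 6,144 = 176,400 Hz.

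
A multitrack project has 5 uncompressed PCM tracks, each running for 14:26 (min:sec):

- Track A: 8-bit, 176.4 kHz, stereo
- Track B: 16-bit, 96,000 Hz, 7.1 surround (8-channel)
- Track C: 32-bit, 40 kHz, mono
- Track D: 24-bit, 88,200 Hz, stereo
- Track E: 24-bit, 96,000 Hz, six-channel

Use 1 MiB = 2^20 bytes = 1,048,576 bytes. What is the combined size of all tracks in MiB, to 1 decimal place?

3556.2 MiB

14:26 (min:sec) = 866 s.
Track A: 176,400 × 866 × 1 × 2 = 305,524,800 bytes.
Track B: 96,000 × 866 × 2 × 8 = 1,330,176,000 bytes.
Track C: 40,000 × 866 × 4 × 1 = 138,560,000 bytes.
Track D: 88,200 × 866 × 3 × 2 = 458,287,200 bytes.
Track E: 96,000 × 866 × 3 × 6 = 1,496,448,000 bytes.
Total = 3,728,996,000 bytes = 3556.2 MiB.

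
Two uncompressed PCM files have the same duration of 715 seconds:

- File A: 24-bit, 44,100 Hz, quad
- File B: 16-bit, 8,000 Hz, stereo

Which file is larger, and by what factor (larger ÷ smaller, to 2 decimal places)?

File A: 44,100 × 3 × 4 = 529,200 bytes/s.
File B: 8,000 × 2 × 2 = 32,000 bytes/s.
File A is larger; ratio = 378,378,000 / 22,880,000 = 16.54.

File A, by a factor of 16.54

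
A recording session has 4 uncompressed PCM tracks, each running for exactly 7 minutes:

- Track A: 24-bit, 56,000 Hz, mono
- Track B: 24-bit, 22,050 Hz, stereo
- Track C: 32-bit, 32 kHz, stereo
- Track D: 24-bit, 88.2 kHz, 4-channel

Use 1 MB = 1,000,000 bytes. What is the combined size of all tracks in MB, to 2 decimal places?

678.17 MB

exactly 7 minutes = 420 s.
Track A: 56,000 × 420 × 3 × 1 = 70,560,000 bytes.
Track B: 22,050 × 420 × 3 × 2 = 55,566,000 bytes.
Track C: 32,000 × 420 × 4 × 2 = 107,520,000 bytes.
Track D: 88,200 × 420 × 3 × 4 = 444,528,000 bytes.
Total = 678,174,000 bytes = 678.17 MB.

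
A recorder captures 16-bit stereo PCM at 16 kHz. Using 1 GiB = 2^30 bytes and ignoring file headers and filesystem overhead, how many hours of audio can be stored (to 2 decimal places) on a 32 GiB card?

149.13 hours

Uncompressed byte rate = 16,000 × 2 × 2 = 64,000 bytes/s.
Capacity = 32 × 1,073,741,824 = 34,359,738,368 bytes.
34,359,738,368 / 64,000 ≈ 536870.91 s → 149.13 hours.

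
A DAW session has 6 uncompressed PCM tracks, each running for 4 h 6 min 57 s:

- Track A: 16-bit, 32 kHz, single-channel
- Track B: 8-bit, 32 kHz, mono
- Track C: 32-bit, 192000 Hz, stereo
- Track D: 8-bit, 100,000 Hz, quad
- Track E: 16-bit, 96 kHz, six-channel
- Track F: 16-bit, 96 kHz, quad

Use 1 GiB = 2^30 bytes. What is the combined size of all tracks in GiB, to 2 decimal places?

4 h 6 min 57 s = 14,817 s.
Track A: 32,000 × 14,817 × 2 × 1 = 948,288,000 bytes.
Track B: 32,000 × 14,817 × 1 × 1 = 474,144,000 bytes.
Track C: 192,000 × 14,817 × 4 × 2 = 22,758,912,000 bytes.
Track D: 100,000 × 14,817 × 1 × 4 = 5,926,800,000 bytes.
Track E: 96,000 × 14,817 × 2 × 6 = 17,069,184,000 bytes.
Track F: 96,000 × 14,817 × 2 × 4 = 11,379,456,000 bytes.
Total = 58,556,784,000 bytes = 54.54 GiB.

54.54 GiB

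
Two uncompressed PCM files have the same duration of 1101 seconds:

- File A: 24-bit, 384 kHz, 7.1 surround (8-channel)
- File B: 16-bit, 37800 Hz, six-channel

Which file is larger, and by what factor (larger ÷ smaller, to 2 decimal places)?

File A: 384,000 × 3 × 8 = 9,216,000 bytes/s.
File B: 37,800 × 2 × 6 = 453,600 bytes/s.
File A is larger; ratio = 10,146,816,000 / 499,413,600 = 20.32.

File A, by a factor of 20.32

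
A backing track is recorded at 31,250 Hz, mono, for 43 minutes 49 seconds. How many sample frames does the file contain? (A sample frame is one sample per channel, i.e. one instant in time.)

43 minutes 49 seconds = 2,629 s.
31,250 samples/s × 2,629 s = 82,156,250 frames.

82,156,250 sample frames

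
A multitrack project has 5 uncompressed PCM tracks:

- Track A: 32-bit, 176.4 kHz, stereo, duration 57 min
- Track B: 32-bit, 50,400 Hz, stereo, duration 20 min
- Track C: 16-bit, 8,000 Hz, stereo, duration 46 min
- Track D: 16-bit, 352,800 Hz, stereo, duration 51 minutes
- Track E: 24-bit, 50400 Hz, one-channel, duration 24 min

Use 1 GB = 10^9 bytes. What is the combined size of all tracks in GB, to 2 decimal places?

Track A: 57 min = 3,420 s; 176,400 × 3,420 × 4 × 2 = 4,826,304,000 bytes.
Track B: 20 min = 1,200 s; 50,400 × 1,200 × 4 × 2 = 483,840,000 bytes.
Track C: 46 min = 2,760 s; 8,000 × 2,760 × 2 × 2 = 88,320,000 bytes.
Track D: 51 minutes = 3,060 s; 352,800 × 3,060 × 2 × 2 = 4,318,272,000 bytes.
Track E: 24 min = 1,440 s; 50,400 × 1,440 × 3 × 1 = 217,728,000 bytes.
Total = 9,934,464,000 bytes = 9.93 GB.

9.93 GB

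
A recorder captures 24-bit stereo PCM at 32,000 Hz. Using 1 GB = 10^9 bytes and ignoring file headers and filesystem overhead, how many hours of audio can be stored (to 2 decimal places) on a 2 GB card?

2.89 hours

Uncompressed byte rate = 32,000 × 3 × 2 = 192,000 bytes/s.
Capacity = 2 × 1,000,000,000 = 2,000,000,000 bytes.
2,000,000,000 / 192,000 ≈ 10416.67 s → 2.89 hours.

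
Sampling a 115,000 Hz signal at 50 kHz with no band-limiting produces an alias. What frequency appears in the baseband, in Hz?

Nyquist = 50,000/2 = 25,000 Hz; 115,000 Hz exceeds it.
Alias = |115,000 − 2×50,000| = |115,000 − 100,000| = 15,000 Hz.

15,000 Hz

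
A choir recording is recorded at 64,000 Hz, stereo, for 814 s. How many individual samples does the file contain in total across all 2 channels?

64,000 × 814 s × 2 ch = 104,192,000 samples.

104,192,000 samples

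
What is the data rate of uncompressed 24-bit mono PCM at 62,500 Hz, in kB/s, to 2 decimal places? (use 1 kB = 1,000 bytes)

Bit rate = 62,500 × 24 × 1 = 1,500,000 bits/s.
1,500,000 / 8 = 187,500 B/s = 187.50 kB/s.

187.50 kB/s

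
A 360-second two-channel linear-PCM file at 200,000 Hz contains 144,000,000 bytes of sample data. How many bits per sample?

Bytes per sample = 144,000,000 / (200,000 × 360 × 2) = 144,000,000 / 144,000,000 = 1.
Bit depth = 1 × 8 = 8 bits.

8 bits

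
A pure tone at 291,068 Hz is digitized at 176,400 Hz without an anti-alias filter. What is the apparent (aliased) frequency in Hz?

61,732 Hz

Nyquist = 176,400/2 = 88,200 Hz; 291,068 Hz exceeds it.
Alias = |291,068 − 2×176,400| = |291,068 − 352,800| = 61,732 Hz.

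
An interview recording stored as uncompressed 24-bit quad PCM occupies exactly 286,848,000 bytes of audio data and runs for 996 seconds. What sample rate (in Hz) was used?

24,000 Hz

Bytes = sample_rate × seconds × bytes_per_sample × channels.
sample_rate = 286,848,000 / (996 × 3 × 4) = 286,848,000 / 11,952 = 24,000 Hz.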